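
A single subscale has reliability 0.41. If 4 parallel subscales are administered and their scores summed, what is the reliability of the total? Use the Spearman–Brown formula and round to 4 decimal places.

ρ_k = kρ / (1 + (k−1)ρ) = 4·0.41 / (1 + 3·0.41) = 1.640 / 2.230 = 0.7354.

0.7354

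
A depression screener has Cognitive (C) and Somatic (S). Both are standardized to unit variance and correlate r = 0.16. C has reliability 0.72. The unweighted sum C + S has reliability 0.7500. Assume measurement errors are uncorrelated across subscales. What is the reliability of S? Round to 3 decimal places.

0.700

Var(C+S) = 2 + 2·0.16 = 2.320.
True-score variance = ρ_C + ρ_S + 2·0.16, so 0.7500 = (0.72 + ρ_S + 0.32) / 2.320.
ρ_S = 0.7500·2.320 − 0.72 − 0.32 = 0.700.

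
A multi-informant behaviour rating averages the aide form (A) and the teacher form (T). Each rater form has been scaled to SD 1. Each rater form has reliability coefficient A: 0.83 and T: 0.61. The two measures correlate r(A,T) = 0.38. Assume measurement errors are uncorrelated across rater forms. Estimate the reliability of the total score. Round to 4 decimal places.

Var(A+T) = 2 + 2·[0.38] = 2 + 0.76 = 2.76.
Under uncorrelated errors the observed covariances equal the true-score covariances, so only the own-variance terms attenuate.
True-score variance = [0.83 + 0.61] + 0.76 = 1.44 + 0.76 = 2.2.
Reliability = 2.2 / 2.76 = 0.7971.

0.7971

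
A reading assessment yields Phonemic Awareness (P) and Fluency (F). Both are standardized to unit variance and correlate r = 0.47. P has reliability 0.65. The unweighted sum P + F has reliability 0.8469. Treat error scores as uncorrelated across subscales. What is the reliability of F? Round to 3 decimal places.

0.900

Var(P+F) = 2 + 2·0.47 = 2.940.
True-score variance = ρ_P + ρ_F + 2·0.47, so 0.8469 = (0.65 + ρ_F + 0.94) / 2.940.
ρ_F = 0.8469·2.940 − 0.65 − 0.94 = 0.900.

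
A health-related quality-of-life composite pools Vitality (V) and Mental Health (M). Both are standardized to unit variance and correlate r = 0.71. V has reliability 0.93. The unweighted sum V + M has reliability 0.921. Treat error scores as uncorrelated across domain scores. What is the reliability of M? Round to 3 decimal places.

0.800

Var(V+M) = 2 + 2·0.71 = 3.420.
True-score variance = ρ_V + ρ_M + 2·0.71, so 0.921 = (0.93 + ρ_M + 1.42) / 3.420.
ρ_M = 0.921·3.420 − 0.93 − 1.42 = 0.800.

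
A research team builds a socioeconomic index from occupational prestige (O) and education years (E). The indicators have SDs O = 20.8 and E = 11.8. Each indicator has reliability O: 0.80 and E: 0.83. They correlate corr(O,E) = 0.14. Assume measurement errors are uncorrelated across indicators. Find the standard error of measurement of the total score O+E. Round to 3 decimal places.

Var(total) = 571.88 + 68.7232 = 640.603.
True-score variance = 461.681 + 68.7232 = 530.404, so reliability = 0.8280.
Error variance = 640.603 − 530.404 = 110.199; SEM = √110.199 = 10.498.

10.498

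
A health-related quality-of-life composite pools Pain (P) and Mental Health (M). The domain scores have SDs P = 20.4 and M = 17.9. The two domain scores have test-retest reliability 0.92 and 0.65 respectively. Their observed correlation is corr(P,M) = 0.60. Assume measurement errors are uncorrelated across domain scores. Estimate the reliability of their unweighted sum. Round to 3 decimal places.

Var(P+M) = 20.4² + 17.9² + 2·[20.4·17.9·0.60] = 736.57 + 438.192 = 1174.76.
Under uncorrelated errors the observed covariances equal the true-score covariances, so only the own-variance terms attenuate.
True-score variance = [20.4²·0.92 + 17.9²·0.65] + 438.192 = 591.134 + 438.192 = 1029.33.
Reliability = 1029.33 / 1174.76 = 0.876.

0.876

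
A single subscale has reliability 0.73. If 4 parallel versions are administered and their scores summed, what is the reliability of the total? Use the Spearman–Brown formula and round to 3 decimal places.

ρ_k = kρ / (1 + (k−1)ρ) = 4·0.73 / (1 + 3·0.73) = 2.920 / 3.190 = 0.915.

0.915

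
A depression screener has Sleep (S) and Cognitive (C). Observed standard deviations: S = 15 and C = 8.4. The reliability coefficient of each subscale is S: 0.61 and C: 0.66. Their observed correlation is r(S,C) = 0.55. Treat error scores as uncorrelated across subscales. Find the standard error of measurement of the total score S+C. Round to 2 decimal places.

10.57

Var(total) = 295.56 + 138.6 = 434.16.
True-score variance = 183.82 + 138.6 = 322.42, so reliability = 0.7426.
Error variance = 434.16 − 322.42 = 111.74; SEM = √111.74 = 10.57.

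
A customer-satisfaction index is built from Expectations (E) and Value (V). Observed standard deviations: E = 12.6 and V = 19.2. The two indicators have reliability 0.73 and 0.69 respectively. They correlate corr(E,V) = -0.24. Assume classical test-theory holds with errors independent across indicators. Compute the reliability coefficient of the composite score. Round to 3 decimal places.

0.618

Var(E+V) = 12.6² + 19.2² + 2·[12.6·19.2·(-0.24)] = 527.4 − 116.122 = 411.278.
Because errors are independent across components, Cov(Tᵢ,Tⱼ) = Cov(Xᵢ,Xⱼ); the off-diagonal part of the true-score variance is the same as above.
True-score variance = [12.6²·0.73 + 19.2²·0.69] − 116.122 = 370.256 − 116.122 = 254.135.
Reliability = 254.135 / 411.278 = 0.618.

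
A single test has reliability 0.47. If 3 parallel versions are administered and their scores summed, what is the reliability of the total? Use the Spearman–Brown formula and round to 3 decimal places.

0.727

ρ_k = kρ / (1 + (k−1)ρ) = 3·0.47 / (1 + 2·0.47) = 1.410 / 1.940 = 0.727.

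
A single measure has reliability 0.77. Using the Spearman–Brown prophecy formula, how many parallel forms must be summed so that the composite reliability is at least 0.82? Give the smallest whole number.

2

k ≥ ρ*(1−ρ₁)/(ρ₁(1−ρ*)) = 0.82·0.23 / (0.77·0.18) = 1.361.
Smallest integer k = 2.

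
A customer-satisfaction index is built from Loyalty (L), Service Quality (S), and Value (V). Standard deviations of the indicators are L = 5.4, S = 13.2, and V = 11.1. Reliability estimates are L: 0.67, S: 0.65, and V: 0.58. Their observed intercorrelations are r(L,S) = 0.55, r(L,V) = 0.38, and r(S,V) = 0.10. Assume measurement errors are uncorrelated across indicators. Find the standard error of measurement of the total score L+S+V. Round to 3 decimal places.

11.061

Var(total) = 326.61 + 153.266 = 479.876.
True-score variance = 204.255 + 153.266 = 357.521, so reliability = 0.7450.
Error variance = 479.876 − 357.521 = 122.355; SEM = √122.355 = 11.061.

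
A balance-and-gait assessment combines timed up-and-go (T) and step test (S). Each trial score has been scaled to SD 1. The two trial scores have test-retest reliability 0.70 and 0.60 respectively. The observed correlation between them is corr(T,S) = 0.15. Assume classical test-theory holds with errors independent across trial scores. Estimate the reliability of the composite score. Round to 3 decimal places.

Var(T+S) = 2 + 2·[0.15] = 2 + 0.3 = 2.3.
Under uncorrelated errors the observed covariances equal the true-score covariances, so only the own-variance terms attenuate.
True-score variance = [0.70 + 0.60] + 0.3 = 1.3 + 0.3 = 1.6.
Reliability = 1.6 / 2.3 = 0.696.

0.696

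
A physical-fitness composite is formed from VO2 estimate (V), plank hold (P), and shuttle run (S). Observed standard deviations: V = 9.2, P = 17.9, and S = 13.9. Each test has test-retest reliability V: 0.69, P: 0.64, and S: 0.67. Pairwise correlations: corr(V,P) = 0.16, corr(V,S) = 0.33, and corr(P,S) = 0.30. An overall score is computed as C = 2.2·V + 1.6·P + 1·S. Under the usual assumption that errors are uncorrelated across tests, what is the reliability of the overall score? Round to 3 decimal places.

Var(C) = 2.2²·9.2² + 1.6²·17.9² + 13.9² + 2·[3.52·9.2·17.9·0.16 + 2.2·9.2·13.9·0.33 + 1.6·17.9·13.9·0.30] = 1423.12 + 610.035 = 2033.15.
Because errors are independent across components, Cov(Tᵢ,Tⱼ) = Cov(Xᵢ,Xⱼ); the off-diagonal part of the true-score variance is the same as above.
True-score variance = [2.2²·9.2²·0.69 + 1.6²·17.9²·0.64 + 13.9²·0.67] + 610.035 = 937.074 + 610.035 = 1547.11.
Reliability = 1547.11 / 2033.15 = 0.761.

0.761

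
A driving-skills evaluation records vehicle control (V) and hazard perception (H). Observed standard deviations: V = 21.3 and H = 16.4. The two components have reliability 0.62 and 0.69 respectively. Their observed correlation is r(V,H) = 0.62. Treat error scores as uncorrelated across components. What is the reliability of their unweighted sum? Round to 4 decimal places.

Var(V+H) = 21.3² + 16.4² + 2·[21.3·16.4·0.62] = 722.65 + 433.157 = 1155.81.
Because errors are independent across components, Cov(Tᵢ,Tⱼ) = Cov(Xᵢ,Xⱼ); the off-diagonal part of the true-score variance is the same as above.
True-score variance = [21.3²·0.62 + 16.4²·0.69] + 433.157 = 466.87 + 433.157 = 900.027.
Reliability = 900.027 / 1155.81 = 0.7787.

0.7787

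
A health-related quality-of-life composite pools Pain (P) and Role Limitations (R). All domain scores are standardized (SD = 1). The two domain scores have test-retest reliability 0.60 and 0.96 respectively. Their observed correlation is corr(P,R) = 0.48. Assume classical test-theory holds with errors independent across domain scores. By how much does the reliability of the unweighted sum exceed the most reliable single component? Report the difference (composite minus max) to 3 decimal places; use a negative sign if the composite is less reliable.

-0.109

Var(sum) = 2 + 0.96 = 2.96; true-score variance = 1.56 + 0.96 = 2.52; composite reliability = 0.8514.
Max component reliability = 0.9600.
Difference = 0.8514 − 0.9600 = -0.109.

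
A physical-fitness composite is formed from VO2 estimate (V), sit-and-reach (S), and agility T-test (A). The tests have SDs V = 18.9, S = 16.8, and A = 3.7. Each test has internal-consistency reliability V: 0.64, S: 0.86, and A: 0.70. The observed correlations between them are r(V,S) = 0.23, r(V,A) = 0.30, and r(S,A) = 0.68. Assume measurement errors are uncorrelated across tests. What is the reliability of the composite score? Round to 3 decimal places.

Var(V+S+A) = 18.9² + 16.8² + 3.7² + 2·[18.9·16.8·0.23 + 18.9·3.7·0.30 + 16.8·3.7·0.68] = 653.14 + 272.555 = 925.695.
Under uncorrelated errors the observed covariances equal the true-score covariances, so only the own-variance terms attenuate.
True-score variance = [18.9²·0.64 + 16.8²·0.86 + 3.7²·0.70] + 272.555 = 480.924 + 272.555 = 753.479.
Reliability = 753.479 / 925.695 = 0.814.

0.814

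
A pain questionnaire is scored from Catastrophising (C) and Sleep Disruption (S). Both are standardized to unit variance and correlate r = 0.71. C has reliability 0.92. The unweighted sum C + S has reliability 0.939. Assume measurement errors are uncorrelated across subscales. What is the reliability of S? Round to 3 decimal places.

0.871

Var(C+S) = 2 + 2·0.71 = 3.420.
True-score variance = ρ_C + ρ_S + 2·0.71, so 0.939 = (0.92 + ρ_S + 1.42) / 3.420.
ρ_S = 0.939·3.420 − 0.92 − 1.42 = 0.871.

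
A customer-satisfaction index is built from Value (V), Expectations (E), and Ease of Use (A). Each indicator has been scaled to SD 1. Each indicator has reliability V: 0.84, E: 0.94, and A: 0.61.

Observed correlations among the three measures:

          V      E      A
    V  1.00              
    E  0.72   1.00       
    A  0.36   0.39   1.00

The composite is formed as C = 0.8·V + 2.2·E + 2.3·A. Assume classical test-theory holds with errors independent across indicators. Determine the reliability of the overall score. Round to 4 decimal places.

Var(C) = 0.8² + 2.2² + 2.3² + 2·[1.76·0.72 + 1.84·0.36 + 5.06·0.39] = 10.77 + 7.806 = 18.576.
With uncorrelated errors the cross-covariances are all true-score covariance, so they carry over unchanged; only the diagonal terms shrink to ρᵢσᵢ².
True-score variance = [0.8²·0.84 + 2.2²·0.94 + 2.3²·0.61] + 7.806 = 8.3141 + 7.806 = 16.1201.
Reliability = 16.1201 / 18.576 = 0.8678.

0.8678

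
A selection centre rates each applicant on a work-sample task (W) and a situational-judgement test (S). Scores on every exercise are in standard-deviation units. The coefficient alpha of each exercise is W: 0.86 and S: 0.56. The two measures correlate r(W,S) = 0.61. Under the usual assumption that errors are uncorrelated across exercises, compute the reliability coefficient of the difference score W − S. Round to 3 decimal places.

Var(W−S) = 1 + 1 − 2·0.61 = 2 − 1.22 = 0.78.
Under uncorrelated errors the observed covariances equal the true-score covariances, so only the own-variance terms attenuate.
True-score variance = [0.86 + 0.56] − 1.22 = 1.42 − 1.22 = 0.2.
Reliability = 0.2 / 0.78 = 0.256.

0.256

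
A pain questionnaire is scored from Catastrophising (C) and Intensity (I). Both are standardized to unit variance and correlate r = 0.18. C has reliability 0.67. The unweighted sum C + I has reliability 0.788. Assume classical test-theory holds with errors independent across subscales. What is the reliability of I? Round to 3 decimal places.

0.830

Var(C+I) = 2 + 2·0.18 = 2.360.
True-score variance = ρ_C + ρ_I + 2·0.18, so 0.788 = (0.67 + ρ_I + 0.36) / 2.360.
ρ_I = 0.788·2.360 − 0.67 − 0.36 = 0.830.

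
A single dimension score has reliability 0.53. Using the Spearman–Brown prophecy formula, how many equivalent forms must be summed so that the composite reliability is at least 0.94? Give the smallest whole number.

k ≥ ρ*(1−ρ₁)/(ρ₁(1−ρ*)) = 0.94·0.47 / (0.53·0.06) = 13.893.
Smallest integer k = 14.

14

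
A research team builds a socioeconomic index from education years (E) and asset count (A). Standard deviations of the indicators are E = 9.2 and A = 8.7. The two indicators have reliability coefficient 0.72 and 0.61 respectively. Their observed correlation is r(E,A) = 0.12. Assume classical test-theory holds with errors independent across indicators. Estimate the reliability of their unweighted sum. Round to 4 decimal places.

0.7036

Var(E+A) = 9.2² + 8.7² + 2·[9.2·8.7·0.12] = 160.33 + 19.2096 = 179.54.
Because errors are independent across components, Cov(Tᵢ,Tⱼ) = Cov(Xᵢ,Xⱼ); the off-diagonal part of the true-score variance is the same as above.
True-score variance = [9.2²·0.72 + 8.7²·0.61] + 19.2096 = 107.112 + 19.2096 = 126.321.
Reliability = 126.321 / 179.54 = 0.7036.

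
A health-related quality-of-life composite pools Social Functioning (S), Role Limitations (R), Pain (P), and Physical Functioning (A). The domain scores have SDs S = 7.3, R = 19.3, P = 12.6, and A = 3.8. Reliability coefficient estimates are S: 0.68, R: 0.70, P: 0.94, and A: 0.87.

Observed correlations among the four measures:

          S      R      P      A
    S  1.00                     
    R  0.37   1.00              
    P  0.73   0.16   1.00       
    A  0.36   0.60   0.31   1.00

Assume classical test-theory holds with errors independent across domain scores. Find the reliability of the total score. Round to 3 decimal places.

Var(S+R+P+A) = 7.3² + 19.3² + 12.6² + 3.8² + 2·[7.3·19.3·0.37 + 7.3·12.6·0.73 + 7.3·3.8·0.36 + 19.3·12.6·0.16 + 19.3·3.8·0.60 + 12.6·3.8·0.31] = 598.98 + 454.033 = 1053.01.
Because errors are independent across components, Cov(Tᵢ,Tⱼ) = Cov(Xᵢ,Xⱼ); the off-diagonal part of the true-score variance is the same as above.
True-score variance = [7.3²·0.68 + 19.3²·0.70 + 12.6²·0.94 + 3.8²·0.87] + 454.033 = 458.777 + 454.033 = 912.811.
Reliability = 912.811 / 1053.01 = 0.867.

0.867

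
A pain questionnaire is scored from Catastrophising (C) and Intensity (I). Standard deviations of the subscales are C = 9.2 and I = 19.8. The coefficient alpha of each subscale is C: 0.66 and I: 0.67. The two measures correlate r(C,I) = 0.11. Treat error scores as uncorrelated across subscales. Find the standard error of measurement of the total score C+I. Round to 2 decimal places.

Var(total) = 476.68 + 40.0752 = 516.755.
True-score variance = 318.529 + 40.0752 = 358.604, so reliability = 0.6940.
Error variance = 516.755 − 358.604 = 158.151; SEM = √158.151 = 12.58.

12.58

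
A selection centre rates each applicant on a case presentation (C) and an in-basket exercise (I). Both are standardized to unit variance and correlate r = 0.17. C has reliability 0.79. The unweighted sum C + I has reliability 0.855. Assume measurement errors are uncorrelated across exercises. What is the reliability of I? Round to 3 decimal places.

Var(C+I) = 2 + 2·0.17 = 2.340.
True-score variance = ρ_C + ρ_I + 2·0.17, so 0.855 = (0.79 + ρ_I + 0.34) / 2.340.
ρ_I = 0.855·2.340 − 0.79 − 0.34 = 0.871.

0.871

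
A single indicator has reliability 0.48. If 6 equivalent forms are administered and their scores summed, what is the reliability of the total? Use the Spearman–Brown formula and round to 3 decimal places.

ρ_k = kρ / (1 + (k−1)ρ) = 6·0.48 / (1 + 5·0.48) = 2.880 / 3.400 = 0.847.

0.847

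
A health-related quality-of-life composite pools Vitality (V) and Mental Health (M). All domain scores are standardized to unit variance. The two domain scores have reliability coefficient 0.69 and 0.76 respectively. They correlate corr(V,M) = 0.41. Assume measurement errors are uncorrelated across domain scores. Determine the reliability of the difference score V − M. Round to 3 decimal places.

Var(V−M) = 1 + 1 − 2·0.41 = 2 − 0.82 = 1.18.
With uncorrelated errors the cross-covariances are all true-score covariance, so they carry over unchanged; only the diagonal terms shrink to ρᵢσᵢ².
True-score variance = [0.69 + 0.76] − 0.82 = 1.45 − 0.82 = 0.63.
Reliability = 0.63 / 1.18 = 0.534.

0.534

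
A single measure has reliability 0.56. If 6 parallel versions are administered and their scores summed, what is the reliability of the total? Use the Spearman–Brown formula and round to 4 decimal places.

0.8842

ρ_k = kρ / (1 + (k−1)ρ) = 6·0.56 / (1 + 5·0.56) = 3.360 / 3.800 = 0.8842.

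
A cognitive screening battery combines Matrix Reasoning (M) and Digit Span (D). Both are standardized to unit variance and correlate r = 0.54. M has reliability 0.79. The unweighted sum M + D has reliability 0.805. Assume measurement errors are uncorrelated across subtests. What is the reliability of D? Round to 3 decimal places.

0.609

Var(M+D) = 2 + 2·0.54 = 3.080.
True-score variance = ρ_M + ρ_D + 2·0.54, so 0.805 = (0.79 + ρ_D + 1.08) / 3.080.
ρ_D = 0.805·3.080 − 0.79 − 1.08 = 0.609.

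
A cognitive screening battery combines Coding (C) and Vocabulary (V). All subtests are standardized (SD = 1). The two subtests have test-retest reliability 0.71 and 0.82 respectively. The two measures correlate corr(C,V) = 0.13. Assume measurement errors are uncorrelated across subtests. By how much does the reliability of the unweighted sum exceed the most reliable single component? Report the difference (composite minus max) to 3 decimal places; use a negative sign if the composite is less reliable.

Var(sum) = 2 + 0.26 = 2.26; true-score variance = 1.53 + 0.26 = 1.79; composite reliability = 0.7920.
Max component reliability = 0.8200.
Difference = 0.7920 − 0.8200 = -0.028.

-0.028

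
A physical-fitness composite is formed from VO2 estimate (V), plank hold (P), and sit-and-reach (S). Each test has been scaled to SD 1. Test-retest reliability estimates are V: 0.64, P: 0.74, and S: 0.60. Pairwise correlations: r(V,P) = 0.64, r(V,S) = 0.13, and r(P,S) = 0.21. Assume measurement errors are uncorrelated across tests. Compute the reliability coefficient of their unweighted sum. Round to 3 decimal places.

Var(V+P+S) = 3 + 2·[0.64 + 0.13 + 0.21] = 3 + 1.96 = 4.96.
Under uncorrelated errors the observed covariances equal the true-score covariances, so only the own-variance terms attenuate.
True-score variance = [0.64 + 0.74 + 0.60] + 1.96 = 1.98 + 1.96 = 3.94.
Reliability = 3.94 / 4.96 = 0.794.

0.794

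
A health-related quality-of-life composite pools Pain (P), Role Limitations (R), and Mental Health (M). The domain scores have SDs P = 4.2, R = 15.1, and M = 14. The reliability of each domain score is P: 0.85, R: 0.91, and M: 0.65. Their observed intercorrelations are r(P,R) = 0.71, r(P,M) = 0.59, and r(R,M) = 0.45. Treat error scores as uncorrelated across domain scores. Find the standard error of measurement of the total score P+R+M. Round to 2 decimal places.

Var(total) = 441.65 + 349.7 = 791.35.
True-score variance = 349.883 + 349.7 = 699.584, so reliability = 0.8840.
Error variance = 791.35 − 699.584 = 91.7669; SEM = √91.7669 = 9.58.

9.58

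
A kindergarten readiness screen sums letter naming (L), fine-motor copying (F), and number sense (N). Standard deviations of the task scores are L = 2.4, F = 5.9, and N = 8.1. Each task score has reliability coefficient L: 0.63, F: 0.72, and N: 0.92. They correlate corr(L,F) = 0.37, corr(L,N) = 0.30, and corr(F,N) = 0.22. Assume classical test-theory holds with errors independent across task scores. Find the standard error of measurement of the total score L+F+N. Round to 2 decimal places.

4.14

Var(total) = 106.18 + 43.17 = 149.35.
True-score variance = 89.0532 + 43.17 = 132.223, so reliability = 0.8853.
Error variance = 149.35 − 132.223 = 17.1268; SEM = √17.1268 = 4.14.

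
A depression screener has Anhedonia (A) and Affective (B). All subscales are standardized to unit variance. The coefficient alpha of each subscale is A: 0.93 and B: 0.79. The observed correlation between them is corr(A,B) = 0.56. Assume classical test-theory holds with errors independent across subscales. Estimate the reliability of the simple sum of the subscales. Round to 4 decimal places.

Var(A+B) = 2 + 2·[0.56] = 2 + 1.12 = 3.12.
Because errors are independent across components, Cov(Tᵢ,Tⱼ) = Cov(Xᵢ,Xⱼ); the off-diagonal part of the true-score variance is the same as above.
True-score variance = [0.93 + 0.79] + 1.12 = 1.72 + 1.12 = 2.84.
Reliability = 2.84 / 3.12 = 0.9103.

0.9103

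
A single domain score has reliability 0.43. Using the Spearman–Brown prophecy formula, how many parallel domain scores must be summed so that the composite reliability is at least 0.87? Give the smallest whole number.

9

k ≥ ρ*(1−ρ₁)/(ρ₁(1−ρ*)) = 0.87·0.57 / (0.43·0.13) = 8.871.
Smallest integer k = 9.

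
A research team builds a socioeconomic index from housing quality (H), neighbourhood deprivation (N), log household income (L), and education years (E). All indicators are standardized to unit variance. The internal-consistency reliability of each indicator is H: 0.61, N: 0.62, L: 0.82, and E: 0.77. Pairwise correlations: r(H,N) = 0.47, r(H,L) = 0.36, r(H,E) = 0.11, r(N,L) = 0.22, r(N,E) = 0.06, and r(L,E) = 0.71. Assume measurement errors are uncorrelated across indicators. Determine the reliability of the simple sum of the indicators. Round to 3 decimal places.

Var(H+N+L+E) = 4 + 2·[0.47 + 0.36 + 0.11 + 0.22 + 0.06 + 0.71] = 4 + 3.86 = 7.86.
Because errors are independent across components, Cov(Tᵢ,Tⱼ) = Cov(Xᵢ,Xⱼ); the off-diagonal part of the true-score variance is the same as above.
True-score variance = [0.61 + 0.62 + 0.82 + 0.77] + 3.86 = 2.82 + 3.86 = 6.68.
Reliability = 6.68 / 7.86 = 0.850.

0.850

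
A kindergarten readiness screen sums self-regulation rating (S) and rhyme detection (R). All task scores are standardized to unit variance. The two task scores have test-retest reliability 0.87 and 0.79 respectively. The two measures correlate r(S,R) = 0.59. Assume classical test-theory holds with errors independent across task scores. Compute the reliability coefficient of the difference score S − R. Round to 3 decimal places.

Var(S−R) = 1 + 1 − 2·0.59 = 2 − 1.18 = 0.82.
Because errors are independent across components, Cov(Tᵢ,Tⱼ) = Cov(Xᵢ,Xⱼ); the off-diagonal part of the true-score variance is the same as above.
True-score variance = [0.87 + 0.79] − 1.18 = 1.66 − 1.18 = 0.48.
Reliability = 0.48 / 0.82 = 0.585.

0.585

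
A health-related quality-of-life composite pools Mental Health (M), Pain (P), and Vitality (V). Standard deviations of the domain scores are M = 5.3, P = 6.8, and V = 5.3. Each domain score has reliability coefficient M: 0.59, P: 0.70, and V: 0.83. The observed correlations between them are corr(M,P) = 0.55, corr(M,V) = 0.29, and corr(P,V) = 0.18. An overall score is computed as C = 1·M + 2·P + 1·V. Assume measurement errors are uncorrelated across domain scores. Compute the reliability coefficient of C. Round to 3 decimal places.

Var(C) = 5.3² + 2²·6.8² + 5.3² + 2·[2·5.3·6.8·0.55 + 5.3·5.3·0.29 + 2·6.8·5.3·0.18] = 241.14 + 121.529 = 362.669.
Under uncorrelated errors the observed covariances equal the true-score covariances, so only the own-variance terms attenuate.
True-score variance = [5.3²·0.59 + 2²·6.8²·0.70 + 5.3²·0.83] + 121.529 = 169.36 + 121.529 = 290.889.
Reliability = 290.889 / 362.669 = 0.802.

0.802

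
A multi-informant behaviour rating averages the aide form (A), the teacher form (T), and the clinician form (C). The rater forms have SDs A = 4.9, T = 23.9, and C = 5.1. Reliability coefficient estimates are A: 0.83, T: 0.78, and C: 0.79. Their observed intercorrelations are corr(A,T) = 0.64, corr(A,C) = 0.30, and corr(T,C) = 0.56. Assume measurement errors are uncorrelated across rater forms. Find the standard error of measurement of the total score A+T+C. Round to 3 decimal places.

11.628

Var(total) = 621.23 + 301.412 = 922.642.
True-score variance = 486.02 + 301.412 = 787.432, so reliability = 0.8535.
Error variance = 922.642 − 787.432 = 135.21; SEM = √135.21 = 11.628.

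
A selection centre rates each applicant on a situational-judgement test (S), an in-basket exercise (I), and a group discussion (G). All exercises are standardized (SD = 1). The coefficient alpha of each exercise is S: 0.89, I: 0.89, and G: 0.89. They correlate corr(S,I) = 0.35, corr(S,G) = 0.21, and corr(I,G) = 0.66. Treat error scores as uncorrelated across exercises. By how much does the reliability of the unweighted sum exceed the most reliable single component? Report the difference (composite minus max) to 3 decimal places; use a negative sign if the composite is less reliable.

0.049

Var(sum) = 3 + 2.44 = 5.44; true-score variance = 2.67 + 2.44 = 5.11; composite reliability = 0.9393.
Max component reliability = 0.8900.
Difference = 0.9393 − 0.8900 = 0.049.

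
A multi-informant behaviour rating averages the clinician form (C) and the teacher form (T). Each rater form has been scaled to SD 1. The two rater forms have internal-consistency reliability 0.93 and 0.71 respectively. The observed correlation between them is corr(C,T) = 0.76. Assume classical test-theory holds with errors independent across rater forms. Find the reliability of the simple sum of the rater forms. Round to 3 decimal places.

0.898

Var(C+T) = 2 + 2·[0.76] = 2 + 1.52 = 3.52.
Because errors are independent across components, Cov(Tᵢ,Tⱼ) = Cov(Xᵢ,Xⱼ); the off-diagonal part of the true-score variance is the same as above.
True-score variance = [0.93 + 0.71] + 1.52 = 1.64 + 1.52 = 3.16.
Reliability = 3.16 / 3.52 = 0.898.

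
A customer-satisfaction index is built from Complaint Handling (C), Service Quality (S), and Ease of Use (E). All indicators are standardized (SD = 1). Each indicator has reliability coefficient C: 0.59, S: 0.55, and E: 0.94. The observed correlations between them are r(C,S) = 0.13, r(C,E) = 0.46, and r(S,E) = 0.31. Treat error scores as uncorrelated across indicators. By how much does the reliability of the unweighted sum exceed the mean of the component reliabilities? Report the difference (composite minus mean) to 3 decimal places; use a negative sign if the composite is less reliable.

Var(sum) = 3 + 1.8 = 4.8; true-score variance = 2.08 + 1.8 = 3.88; composite reliability = 0.8083.
Mean component reliability = 0.6933.
Difference = 0.8083 − 0.6933 = 0.115.

0.115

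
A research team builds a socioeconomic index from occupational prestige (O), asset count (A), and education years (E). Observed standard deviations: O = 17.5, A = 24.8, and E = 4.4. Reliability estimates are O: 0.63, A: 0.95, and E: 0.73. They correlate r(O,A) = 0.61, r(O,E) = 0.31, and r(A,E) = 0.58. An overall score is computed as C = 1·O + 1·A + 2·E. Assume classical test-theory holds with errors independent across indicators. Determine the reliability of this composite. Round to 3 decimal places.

0.912

Var(C) = 17.5² + 24.8² + 2²·4.4² + 2·[17.5·24.8·0.61 + 2·17.5·4.4·0.31 + 2·24.8·4.4·0.58] = 998.73 + 878.118 = 1876.85.
Because errors are independent across components, Cov(Tᵢ,Tⱼ) = Cov(Xᵢ,Xⱼ); the off-diagonal part of the true-score variance is the same as above.
True-score variance = [17.5²·0.63 + 24.8²·0.95 + 2²·4.4²·0.73] + 878.118 = 833.757 + 878.118 = 1711.88.
Reliability = 1711.88 / 1876.85 = 0.912.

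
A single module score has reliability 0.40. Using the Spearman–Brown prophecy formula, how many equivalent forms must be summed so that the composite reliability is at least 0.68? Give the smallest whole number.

4

k ≥ ρ*(1−ρ₁)/(ρ₁(1−ρ*)) = 0.68·0.60 / (0.40·0.32) = 3.188.
Smallest integer k = 4.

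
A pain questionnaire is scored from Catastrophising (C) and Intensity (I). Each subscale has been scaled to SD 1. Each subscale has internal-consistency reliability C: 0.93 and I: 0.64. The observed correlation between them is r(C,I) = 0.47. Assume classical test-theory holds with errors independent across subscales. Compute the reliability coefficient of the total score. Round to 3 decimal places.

0.854

Var(C+I) = 2 + 2·[0.47] = 2 + 0.94 = 2.94.
With uncorrelated errors the cross-covariances are all true-score covariance, so they carry over unchanged; only the diagonal terms shrink to ρᵢσᵢ².
True-score variance = [0.93 + 0.64] + 0.94 = 1.57 + 0.94 = 2.51.
Reliability = 2.51 / 2.94 = 0.854.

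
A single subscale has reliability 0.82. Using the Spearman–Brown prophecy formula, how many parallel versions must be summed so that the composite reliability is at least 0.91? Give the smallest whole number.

3

k ≥ ρ*(1−ρ₁)/(ρ₁(1−ρ*)) = 0.91·0.18 / (0.82·0.09) = 2.220.
Smallest integer k = 3.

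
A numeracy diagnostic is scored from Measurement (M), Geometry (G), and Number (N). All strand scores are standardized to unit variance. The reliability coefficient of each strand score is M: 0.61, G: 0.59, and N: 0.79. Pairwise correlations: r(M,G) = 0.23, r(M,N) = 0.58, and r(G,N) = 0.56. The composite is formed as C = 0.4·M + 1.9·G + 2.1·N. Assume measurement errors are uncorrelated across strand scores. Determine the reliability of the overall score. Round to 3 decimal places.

0.823

Var(C) = 0.4² + 1.9² + 2.1² + 2·[0.76·0.23 + 0.84·0.58 + 3.99·0.56] = 8.18 + 5.7928 = 13.9728.
With uncorrelated errors the cross-covariances are all true-score covariance, so they carry over unchanged; only the diagonal terms shrink to ρᵢσᵢ².
True-score variance = [0.4²·0.61 + 1.9²·0.59 + 2.1²·0.79] + 5.7928 = 5.7114 + 5.7928 = 11.5042.
Reliability = 11.5042 / 13.9728 = 0.823.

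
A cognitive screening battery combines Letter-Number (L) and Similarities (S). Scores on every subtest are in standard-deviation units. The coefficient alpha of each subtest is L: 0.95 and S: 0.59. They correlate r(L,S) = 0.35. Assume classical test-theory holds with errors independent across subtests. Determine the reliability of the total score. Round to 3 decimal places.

Var(L+S) = 2 + 2·[0.35] = 2 + 0.7 = 2.7.
With uncorrelated errors the cross-covariances are all true-score covariance, so they carry over unchanged; only the diagonal terms shrink to ρᵢσᵢ².
True-score variance = [0.95 + 0.59] + 0.7 = 1.54 + 0.7 = 2.24.
Reliability = 2.24 / 2.7 = 0.830.

0.830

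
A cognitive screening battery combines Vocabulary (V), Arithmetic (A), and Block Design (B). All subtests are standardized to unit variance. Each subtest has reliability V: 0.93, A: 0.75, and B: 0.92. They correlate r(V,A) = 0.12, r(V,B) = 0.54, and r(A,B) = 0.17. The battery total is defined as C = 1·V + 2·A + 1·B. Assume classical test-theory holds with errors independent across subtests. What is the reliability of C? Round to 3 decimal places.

0.860

Var(C) = 1 + 2² + 1 + 2·[2·0.12 + 0.54 + 2·0.17] = 6 + 2.24 = 8.24.
Because errors are independent across components, Cov(Tᵢ,Tⱼ) = Cov(Xᵢ,Xⱼ); the off-diagonal part of the true-score variance is the same as above.
True-score variance = [0.93 + 2²·0.75 + 0.92] + 2.24 = 4.85 + 2.24 = 7.09.
Reliability = 7.09 / 8.24 = 0.860.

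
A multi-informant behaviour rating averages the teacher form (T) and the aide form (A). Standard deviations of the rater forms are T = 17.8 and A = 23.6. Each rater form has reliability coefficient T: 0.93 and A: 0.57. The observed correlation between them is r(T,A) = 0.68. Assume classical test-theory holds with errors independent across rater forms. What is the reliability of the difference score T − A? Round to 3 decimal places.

Var(T−A) = 17.8² + 23.6² − 2·17.8·23.6·0.68 = 873.8 − 571.309 = 302.491.
Because errors are independent across components, Cov(Tᵢ,Tⱼ) = Cov(Xᵢ,Xⱼ); the off-diagonal part of the true-score variance is the same as above.
True-score variance = [17.8²·0.93 + 23.6²·0.57] − 571.309 = 612.128 − 571.309 = 40.8196.
Reliability = 40.8196 / 302.491 = 0.135.

0.135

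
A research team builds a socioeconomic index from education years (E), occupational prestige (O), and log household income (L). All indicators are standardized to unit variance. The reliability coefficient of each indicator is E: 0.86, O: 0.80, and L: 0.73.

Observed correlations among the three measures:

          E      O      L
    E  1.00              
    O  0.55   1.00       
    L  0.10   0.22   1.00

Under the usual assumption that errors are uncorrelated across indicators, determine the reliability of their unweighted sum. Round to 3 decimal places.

Var(E+O+L) = 3 + 2·[0.55 + 0.10 + 0.22] = 3 + 1.74 = 4.74.
Because errors are independent across components, Cov(Tᵢ,Tⱼ) = Cov(Xᵢ,Xⱼ); the off-diagonal part of the true-score variance is the same as above.
True-score variance = [0.86 + 0.80 + 0.73] + 1.74 = 2.39 + 1.74 = 4.13.
Reliability = 4.13 / 4.74 = 0.871.

0.871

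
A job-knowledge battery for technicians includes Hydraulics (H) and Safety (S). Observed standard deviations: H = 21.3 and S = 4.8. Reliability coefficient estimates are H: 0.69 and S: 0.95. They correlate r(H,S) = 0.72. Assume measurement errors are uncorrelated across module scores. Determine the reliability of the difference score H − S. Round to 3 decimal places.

Var(H−S) = 21.3² + 4.8² − 2·21.3·4.8·0.72 = 476.73 − 147.226 = 329.504.
Because errors are independent across components, Cov(Tᵢ,Tⱼ) = Cov(Xᵢ,Xⱼ); the off-diagonal part of the true-score variance is the same as above.
True-score variance = [21.3²·0.69 + 4.8²·0.95] − 147.226 = 334.934 − 147.226 = 187.709.
Reliability = 187.709 / 329.504 = 0.570.

0.570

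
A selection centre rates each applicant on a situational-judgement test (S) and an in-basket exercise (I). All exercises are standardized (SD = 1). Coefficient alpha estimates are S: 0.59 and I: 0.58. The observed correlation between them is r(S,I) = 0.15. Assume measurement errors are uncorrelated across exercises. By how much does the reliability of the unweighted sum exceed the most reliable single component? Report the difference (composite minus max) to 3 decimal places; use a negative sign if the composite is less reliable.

Var(sum) = 2 + 0.3 = 2.3; true-score variance = 1.17 + 0.3 = 1.47; composite reliability = 0.6391.
Max component reliability = 0.5900.
Difference = 0.6391 − 0.5900 = 0.049.

0.049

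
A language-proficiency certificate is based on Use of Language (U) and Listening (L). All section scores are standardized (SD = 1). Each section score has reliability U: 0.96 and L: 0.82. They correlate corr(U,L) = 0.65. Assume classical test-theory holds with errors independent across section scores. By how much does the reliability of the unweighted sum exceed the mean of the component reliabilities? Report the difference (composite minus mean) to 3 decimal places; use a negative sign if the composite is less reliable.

Var(sum) = 2 + 1.3 = 3.3; true-score variance = 1.78 + 1.3 = 3.08; composite reliability = 0.9333.
Mean component reliability = 0.8900.
Difference = 0.9333 − 0.8900 = 0.043.

0.043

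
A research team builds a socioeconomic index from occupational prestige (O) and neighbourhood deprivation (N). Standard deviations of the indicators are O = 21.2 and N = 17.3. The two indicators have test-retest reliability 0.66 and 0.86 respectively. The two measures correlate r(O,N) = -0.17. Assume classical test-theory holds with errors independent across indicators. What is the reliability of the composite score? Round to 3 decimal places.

0.688

Var(O+N) = 21.2² + 17.3² + 2·[21.2·17.3·(-0.17)] = 748.73 − 124.698 = 624.032.
With uncorrelated errors the cross-covariances are all true-score covariance, so they carry over unchanged; only the diagonal terms shrink to ρᵢσᵢ².
True-score variance = [21.2²·0.66 + 17.3²·0.86] − 124.698 = 554.02 − 124.698 = 429.321.
Reliability = 429.321 / 624.032 = 0.688.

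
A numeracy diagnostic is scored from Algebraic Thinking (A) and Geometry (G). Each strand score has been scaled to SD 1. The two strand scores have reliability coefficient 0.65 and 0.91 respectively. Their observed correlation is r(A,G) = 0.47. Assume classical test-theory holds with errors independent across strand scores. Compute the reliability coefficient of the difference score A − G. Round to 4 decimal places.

Var(A−G) = 1 + 1 − 2·0.47 = 2 − 0.94 = 1.06.
Because errors are independent across components, Cov(Tᵢ,Tⱼ) = Cov(Xᵢ,Xⱼ); the off-diagonal part of the true-score variance is the same as above.
True-score variance = [0.65 + 0.91] − 0.94 = 1.56 − 0.94 = 0.62.
Reliability = 0.62 / 1.06 = 0.5849.

0.5849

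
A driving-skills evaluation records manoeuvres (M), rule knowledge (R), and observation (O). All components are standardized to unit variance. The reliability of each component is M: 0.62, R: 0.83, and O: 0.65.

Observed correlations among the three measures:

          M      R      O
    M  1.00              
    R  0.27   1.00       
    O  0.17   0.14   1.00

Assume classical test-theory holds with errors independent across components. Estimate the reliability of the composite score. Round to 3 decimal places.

Var(M+R+O) = 3 + 2·[0.27 + 0.17 + 0.14] = 3 + 1.16 = 4.16.
Under uncorrelated errors the observed covariances equal the true-score covariances, so only the own-variance terms attenuate.
True-score variance = [0.62 + 0.83 + 0.65] + 1.16 = 2.1 + 1.16 = 3.26.
Reliability = 3.26 / 4.16 = 0.784.

0.784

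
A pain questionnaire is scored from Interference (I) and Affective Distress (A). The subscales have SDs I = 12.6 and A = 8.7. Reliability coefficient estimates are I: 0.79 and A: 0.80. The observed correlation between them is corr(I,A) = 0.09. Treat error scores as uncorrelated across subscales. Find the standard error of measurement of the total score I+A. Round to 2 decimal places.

6.96

Var(total) = 234.45 + 19.7316 = 254.182.
True-score variance = 185.972 + 19.7316 = 205.704, so reliability = 0.8093.
Error variance = 254.182 − 205.704 = 48.4776; SEM = √48.4776 = 6.96.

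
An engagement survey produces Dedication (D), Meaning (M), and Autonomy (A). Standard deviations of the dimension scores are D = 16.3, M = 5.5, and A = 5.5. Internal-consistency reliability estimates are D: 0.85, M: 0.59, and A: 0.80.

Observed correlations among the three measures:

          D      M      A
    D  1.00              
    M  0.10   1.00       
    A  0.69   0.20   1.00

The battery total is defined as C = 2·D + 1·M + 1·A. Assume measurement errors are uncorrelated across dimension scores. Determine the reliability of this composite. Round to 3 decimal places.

0.875

Var(C) = 2²·16.3² + 5.5² + 5.5² + 2·[2·16.3·5.5·0.10 + 2·16.3·5.5·0.69 + 5.5·5.5·0.20] = 1123.26 + 295.394 = 1418.65.
Under uncorrelated errors the observed covariances equal the true-score covariances, so only the own-variance terms attenuate.
True-score variance = [2²·16.3²·0.85 + 5.5²·0.59 + 5.5²·0.80] + 295.394 = 945.394 + 295.394 = 1240.79.
Reliability = 1240.79 / 1418.65 = 0.875.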